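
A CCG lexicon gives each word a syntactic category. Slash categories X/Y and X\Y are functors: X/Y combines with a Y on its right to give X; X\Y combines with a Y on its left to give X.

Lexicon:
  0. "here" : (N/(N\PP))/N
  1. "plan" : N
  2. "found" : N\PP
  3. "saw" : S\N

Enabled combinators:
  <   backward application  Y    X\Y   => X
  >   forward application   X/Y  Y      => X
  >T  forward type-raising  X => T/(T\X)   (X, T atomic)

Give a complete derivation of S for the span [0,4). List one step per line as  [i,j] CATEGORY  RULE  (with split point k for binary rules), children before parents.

[0,4] S   <
  [0,3] N   >
    [0,2] N/(N\PP)   >
      [0,1] "here" : (N/(N\PP))/N
      [1,2] "plan" : N
    [2,3] "found" : N\PP
  [3,4] "saw" : S\N

[0,1] (N/(N\PP))/N  lex  "here"
[1,2] N  lex  "plan"
[0,2] N/(N\PP)  >  k=1
[2,3] N\PP  lex  "found"
[0,3] N  >  k=2
[3,4] S\N  lex  "saw"
[0,4] S  <  k=3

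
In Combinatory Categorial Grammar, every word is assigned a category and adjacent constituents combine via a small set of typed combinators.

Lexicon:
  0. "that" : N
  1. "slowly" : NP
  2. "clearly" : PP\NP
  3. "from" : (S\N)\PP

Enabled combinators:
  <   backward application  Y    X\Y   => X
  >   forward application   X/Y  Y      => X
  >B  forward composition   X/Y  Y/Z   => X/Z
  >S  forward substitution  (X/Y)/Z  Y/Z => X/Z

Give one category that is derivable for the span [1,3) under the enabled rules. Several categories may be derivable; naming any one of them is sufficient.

PP

[0,4] S   <
  [0,1] "that" : N
  [1,4] S\N   <
    [1,3] PP   <
      [1,2] "slowly" : NP
      [2,3] "clearly" : PP\NP
    [3,4] "from" : (S\N)\PP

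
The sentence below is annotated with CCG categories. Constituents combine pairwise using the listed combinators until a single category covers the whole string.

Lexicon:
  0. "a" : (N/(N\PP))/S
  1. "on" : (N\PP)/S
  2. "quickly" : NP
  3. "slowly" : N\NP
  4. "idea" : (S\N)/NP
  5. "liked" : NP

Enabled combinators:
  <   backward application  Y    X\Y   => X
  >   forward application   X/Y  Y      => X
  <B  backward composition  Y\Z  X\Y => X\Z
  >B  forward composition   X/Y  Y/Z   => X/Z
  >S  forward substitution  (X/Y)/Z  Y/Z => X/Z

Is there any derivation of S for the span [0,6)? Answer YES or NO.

NO

(N/(N\PP))/S (N\PP)/S NP N\NP (S\N)/NP NP
CKY chart[0,6] = {N}; S ∉ chart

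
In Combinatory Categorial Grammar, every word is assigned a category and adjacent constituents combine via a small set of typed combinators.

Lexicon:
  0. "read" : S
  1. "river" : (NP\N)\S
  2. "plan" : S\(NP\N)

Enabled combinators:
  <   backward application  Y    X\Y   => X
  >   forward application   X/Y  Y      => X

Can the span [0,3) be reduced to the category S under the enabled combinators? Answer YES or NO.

YES

[0,3] S   <
  [0,2] NP\N   <
    [0,1] "read" : S
    [1,2] "river" : (NP\N)\S
  [2,3] "plan" : S\(NP\N)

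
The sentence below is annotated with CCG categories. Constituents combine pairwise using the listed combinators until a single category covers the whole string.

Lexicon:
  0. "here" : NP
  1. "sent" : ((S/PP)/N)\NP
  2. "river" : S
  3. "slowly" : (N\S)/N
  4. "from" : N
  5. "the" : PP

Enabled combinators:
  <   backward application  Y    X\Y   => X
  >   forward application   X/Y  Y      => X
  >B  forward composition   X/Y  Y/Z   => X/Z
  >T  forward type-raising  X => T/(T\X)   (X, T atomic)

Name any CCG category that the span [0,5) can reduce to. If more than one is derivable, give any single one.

S/PP

[0,6] S   >
  [0,5] S/PP   >
    [0,2] (S/PP)/N   <
      [0,1] "here" : NP
      [1,2] "sent" : ((S/PP)/N)\NP
    [2,5] N   <
      [2,3] "river" : S
      [3,5] N\S   >
        [3,4] "slowly" : (N\S)/N
        [4,5] "from" : N
  [5,6] "the" : PP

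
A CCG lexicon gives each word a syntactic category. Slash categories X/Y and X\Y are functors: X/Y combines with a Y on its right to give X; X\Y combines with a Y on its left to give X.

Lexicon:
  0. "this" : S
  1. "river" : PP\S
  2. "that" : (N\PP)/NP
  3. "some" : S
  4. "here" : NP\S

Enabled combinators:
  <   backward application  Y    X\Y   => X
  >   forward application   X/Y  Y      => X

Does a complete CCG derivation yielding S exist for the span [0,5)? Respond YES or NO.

S PP\S (N\PP)/NP S NP\S
CKY chart[0,5] = {N}; S ∉ chart

NO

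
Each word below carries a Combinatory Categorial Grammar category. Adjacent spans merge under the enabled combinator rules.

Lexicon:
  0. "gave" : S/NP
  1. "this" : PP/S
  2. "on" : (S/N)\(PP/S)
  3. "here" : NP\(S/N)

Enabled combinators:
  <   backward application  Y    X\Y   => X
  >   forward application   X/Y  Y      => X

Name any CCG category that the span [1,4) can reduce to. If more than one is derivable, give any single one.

[0,4] S   >
  [0,1] "gave" : S/NP
  [1,4] NP   <
    [1,3] S/N   <
      [1,2] "this" : PP/S
      [2,3] "on" : (S/N)\(PP/S)
    [3,4] "here" : NP\(S/N)

NP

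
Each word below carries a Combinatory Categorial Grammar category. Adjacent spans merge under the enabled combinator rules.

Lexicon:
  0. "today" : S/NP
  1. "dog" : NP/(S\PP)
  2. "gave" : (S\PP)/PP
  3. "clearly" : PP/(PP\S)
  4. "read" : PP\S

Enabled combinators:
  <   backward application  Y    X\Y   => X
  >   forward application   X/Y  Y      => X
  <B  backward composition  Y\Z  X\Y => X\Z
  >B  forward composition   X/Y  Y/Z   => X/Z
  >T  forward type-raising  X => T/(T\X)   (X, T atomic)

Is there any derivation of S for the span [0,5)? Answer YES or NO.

YES

[0,5] S   >
  [0,3] S/PP   >B
    [0,1] "today" : S/NP
    [1,3] NP/PP   >B
      [1,2] "dog" : NP/(S\PP)
      [2,3] "gave" : (S\PP)/PP
  [3,5] PP   >
    [3,4] "clearly" : PP/(PP\S)
    [4,5] "read" : PP\S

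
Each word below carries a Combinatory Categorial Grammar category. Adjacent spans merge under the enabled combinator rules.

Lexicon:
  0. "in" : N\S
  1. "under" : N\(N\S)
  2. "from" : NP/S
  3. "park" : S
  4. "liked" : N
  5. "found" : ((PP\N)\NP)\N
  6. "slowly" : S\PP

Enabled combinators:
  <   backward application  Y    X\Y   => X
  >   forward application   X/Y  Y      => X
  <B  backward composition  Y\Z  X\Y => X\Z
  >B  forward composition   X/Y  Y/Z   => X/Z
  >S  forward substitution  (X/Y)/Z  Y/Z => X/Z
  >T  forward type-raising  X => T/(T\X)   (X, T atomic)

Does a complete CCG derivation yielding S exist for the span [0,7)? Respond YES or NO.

[0,7] S   <
  [0,2] N   <
    [0,1] "in" : N\S
    [1,2] "under" : N\(N\S)
  [2,7] S\N   <B
    [2,6] PP\N   <
      [2,4] NP   >
        [2,3] "from" : NP/S
        [3,4] "park" : S
      [4,6] (PP\N)\NP   <
        [4,5] "liked" : N
        [5,6] "found" : ((PP\N)\NP)\N
    [6,7] "slowly" : S\PP

YES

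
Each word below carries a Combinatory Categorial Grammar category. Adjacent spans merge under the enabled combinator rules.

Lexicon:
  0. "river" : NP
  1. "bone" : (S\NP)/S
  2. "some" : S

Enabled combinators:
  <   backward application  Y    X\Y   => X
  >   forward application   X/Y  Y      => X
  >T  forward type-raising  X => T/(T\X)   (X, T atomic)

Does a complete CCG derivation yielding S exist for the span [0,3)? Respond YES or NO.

YES

[0,3] S   <
  [0,1] "river" : NP
  [1,3] S\NP   >
    [1,2] "bone" : (S\NP)/S
    [2,3] "some" : S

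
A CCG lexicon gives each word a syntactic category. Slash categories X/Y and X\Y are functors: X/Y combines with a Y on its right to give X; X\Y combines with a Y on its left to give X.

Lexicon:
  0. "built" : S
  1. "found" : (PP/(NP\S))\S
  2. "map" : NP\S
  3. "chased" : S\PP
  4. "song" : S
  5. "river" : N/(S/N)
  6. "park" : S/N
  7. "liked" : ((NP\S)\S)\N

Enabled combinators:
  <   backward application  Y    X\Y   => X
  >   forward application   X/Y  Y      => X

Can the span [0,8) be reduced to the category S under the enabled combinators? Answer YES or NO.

S (PP/(NP\S))\S NP\S S\PP S N/(S/N) S/N ((NP\S)\S)\N
CKY chart[0,8] = {NP}; S ∉ chart

NO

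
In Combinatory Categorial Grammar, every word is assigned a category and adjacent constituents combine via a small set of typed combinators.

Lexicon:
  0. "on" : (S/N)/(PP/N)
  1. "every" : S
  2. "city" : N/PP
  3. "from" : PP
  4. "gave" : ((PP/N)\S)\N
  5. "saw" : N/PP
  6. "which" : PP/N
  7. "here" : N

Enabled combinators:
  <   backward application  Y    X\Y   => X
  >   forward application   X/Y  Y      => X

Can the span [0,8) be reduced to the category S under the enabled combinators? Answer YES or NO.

[0,8] S   >
  [0,5] S/N   >
    [0,1] "on" : (S/N)/(PP/N)
    [1,5] PP/N   <
      [1,2] "every" : S
      [2,5] (PP/N)\S   <
        [2,4] N   >
          [2,3] "city" : N/PP
          [3,4] "from" : PP
        [4,5] "gave" : ((PP/N)\S)\N
  [5,8] N   >
    [5,6] "saw" : N/PP
    [6,8] PP   >
      [6,7] "which" : PP/N
      [7,8] "here" : N

YES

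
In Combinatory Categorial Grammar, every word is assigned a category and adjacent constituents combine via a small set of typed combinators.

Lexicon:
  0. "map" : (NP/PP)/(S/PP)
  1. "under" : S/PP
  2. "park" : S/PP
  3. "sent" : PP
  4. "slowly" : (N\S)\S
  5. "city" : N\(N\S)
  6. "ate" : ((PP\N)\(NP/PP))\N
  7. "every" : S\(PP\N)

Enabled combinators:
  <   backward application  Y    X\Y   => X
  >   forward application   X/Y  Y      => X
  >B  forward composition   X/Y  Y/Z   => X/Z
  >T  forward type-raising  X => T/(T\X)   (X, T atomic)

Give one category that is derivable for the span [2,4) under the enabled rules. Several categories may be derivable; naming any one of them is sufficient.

S

[0,8] S   <
  [0,7] PP\N   <
    [0,2] NP/PP   >
      [0,1] "map" : (NP/PP)/(S/PP)
      [1,2] "under" : S/PP
    [2,7] (PP\N)\(NP/PP)   <
      [2,6] N   <
        [2,5] N\S   <
          [2,4] S   >
            [2,3] "park" : S/PP
            [3,4] "sent" : PP
          [4,5] "slowly" : (N\S)\S
        [5,6] "city" : N\(N\S)
      [6,7] "ate" : ((PP\N)\(NP/PP))\N
  [7,8] "every" : S\(PP\N)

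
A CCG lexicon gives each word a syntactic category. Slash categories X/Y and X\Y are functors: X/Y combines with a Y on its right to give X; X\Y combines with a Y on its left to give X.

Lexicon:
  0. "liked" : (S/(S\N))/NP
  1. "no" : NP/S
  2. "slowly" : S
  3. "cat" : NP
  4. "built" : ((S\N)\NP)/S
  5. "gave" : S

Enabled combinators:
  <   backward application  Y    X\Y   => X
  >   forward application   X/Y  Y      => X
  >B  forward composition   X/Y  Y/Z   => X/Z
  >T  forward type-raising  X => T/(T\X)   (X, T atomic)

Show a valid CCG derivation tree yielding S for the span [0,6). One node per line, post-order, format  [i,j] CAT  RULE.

[0,6] S   >
  [0,3] S/(S\N)   >
    [0,1] "liked" : (S/(S\N))/NP
    [1,3] NP   >
      [1,2] "no" : NP/S
      [2,3] "slowly" : S
  [3,6] S\N   <
    [3,4] "cat" : NP
    [4,6] (S\N)\NP   >
      [4,5] "built" : ((S\N)\NP)/S
      [5,6] "gave" : S

[0,1] (S/(S\N))/NP  lex  "liked"
[1,2] NP/S  lex  "no"
[2,3] S  lex  "slowly"
[1,3] NP  >  k=2
[0,3] S/(S\N)  >  k=1
[3,4] NP  lex  "cat"
[4,5] ((S\N)\NP)/S  lex  "built"
[5,6] S  lex  "gave"
[4,6] (S\N)\NP  >  k=5
[3,6] S\N  <  k=4
[0,6] S  >  k=3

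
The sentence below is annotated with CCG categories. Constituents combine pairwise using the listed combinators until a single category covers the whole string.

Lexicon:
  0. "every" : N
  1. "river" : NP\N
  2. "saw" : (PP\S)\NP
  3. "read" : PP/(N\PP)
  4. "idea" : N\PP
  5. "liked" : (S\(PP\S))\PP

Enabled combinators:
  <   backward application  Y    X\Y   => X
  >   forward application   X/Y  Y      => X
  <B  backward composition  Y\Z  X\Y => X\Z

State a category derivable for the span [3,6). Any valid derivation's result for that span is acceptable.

S\(PP\S)

[0,6] S   <
  [0,2] NP   <
    [0,1] "every" : N
    [1,2] "river" : NP\N
  [2,6] S\NP   <B
    [2,3] "saw" : (PP\S)\NP
    [3,6] S\(PP\S)   <
      [3,5] PP   >
        [3,4] "read" : PP/(N\PP)
        [4,5] "idea" : N\PP
      [5,6] "liked" : (S\(PP\S))\PP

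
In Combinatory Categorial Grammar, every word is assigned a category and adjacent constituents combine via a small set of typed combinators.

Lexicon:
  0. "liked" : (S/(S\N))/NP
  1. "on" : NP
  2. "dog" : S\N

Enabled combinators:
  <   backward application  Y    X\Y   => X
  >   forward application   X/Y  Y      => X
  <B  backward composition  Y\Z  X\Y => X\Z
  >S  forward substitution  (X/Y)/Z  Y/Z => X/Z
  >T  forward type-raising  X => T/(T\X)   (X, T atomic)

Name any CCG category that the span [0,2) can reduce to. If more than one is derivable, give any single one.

[0,3] S   >
  [0,2] S/(S\N)   >
    [0,1] "liked" : (S/(S\N))/NP
    [1,2] "on" : NP
  [2,3] "dog" : S\N

S/(S\N)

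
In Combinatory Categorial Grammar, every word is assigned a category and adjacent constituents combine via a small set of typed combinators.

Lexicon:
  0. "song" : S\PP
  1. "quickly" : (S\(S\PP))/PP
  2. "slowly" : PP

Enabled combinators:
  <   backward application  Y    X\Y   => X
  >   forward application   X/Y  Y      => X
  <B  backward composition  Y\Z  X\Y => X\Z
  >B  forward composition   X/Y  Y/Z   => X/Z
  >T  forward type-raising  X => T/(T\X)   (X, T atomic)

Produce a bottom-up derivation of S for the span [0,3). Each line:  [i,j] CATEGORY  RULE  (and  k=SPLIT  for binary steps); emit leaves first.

[0,1] S\PP  lex  "song"
[1,2] (S\(S\PP))/PP  lex  "quickly"
[2,3] PP  lex  "slowly"
[1,3] S\(S\PP)  >  k=2
[0,3] S  <  k=1

[0,3] S   <
  [0,1] "song" : S\PP
  [1,3] S\(S\PP)   >
    [1,2] "quickly" : (S\(S\PP))/PP
    [2,3] "slowly" : PP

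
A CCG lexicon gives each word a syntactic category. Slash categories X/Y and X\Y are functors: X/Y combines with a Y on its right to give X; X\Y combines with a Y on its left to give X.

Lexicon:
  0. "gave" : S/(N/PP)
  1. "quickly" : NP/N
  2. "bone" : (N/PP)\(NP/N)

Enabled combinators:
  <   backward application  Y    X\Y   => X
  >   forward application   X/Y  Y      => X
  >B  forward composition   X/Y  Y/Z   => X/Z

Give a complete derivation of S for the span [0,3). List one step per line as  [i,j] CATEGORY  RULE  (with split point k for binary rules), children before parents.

[0,1] S/(N/PP)  lex  "gave"
[1,2] NP/N  lex  "quickly"
[2,3] (N/PP)\(NP/N)  lex  "bone"
[1,3] N/PP  <  k=2
[0,3] S  >  k=1

[0,3] S   >
  [0,1] "gave" : S/(N/PP)
  [1,3] N/PP   <
    [1,2] "quickly" : NP/N
    [2,3] "bone" : (N/PP)\(NP/N)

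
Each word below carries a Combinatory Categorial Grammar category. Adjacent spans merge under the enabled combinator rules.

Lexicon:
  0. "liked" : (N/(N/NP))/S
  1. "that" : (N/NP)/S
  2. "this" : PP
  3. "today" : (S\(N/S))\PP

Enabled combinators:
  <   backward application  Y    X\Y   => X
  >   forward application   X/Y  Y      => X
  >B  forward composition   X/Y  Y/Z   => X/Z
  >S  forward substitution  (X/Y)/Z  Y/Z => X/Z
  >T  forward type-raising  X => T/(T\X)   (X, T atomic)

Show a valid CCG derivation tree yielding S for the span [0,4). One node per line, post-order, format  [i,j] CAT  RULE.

[0,1] (N/(N/NP))/S  lex  "liked"
[1,2] (N/NP)/S  lex  "that"
[0,2] N/S  >S  k=1
[2,3] PP  lex  "this"
[3,4] (S\(N/S))\PP  lex  "today"
[2,4] S\(N/S)  <  k=3
[0,4] S  <  k=2

[0,4] S   <
  [0,2] N/S   >S
    [0,1] "liked" : (N/(N/NP))/S
    [1,2] "that" : (N/NP)/S
  [2,4] S\(N/S)   <
    [2,3] "this" : PP
    [3,4] "today" : (S\(N/S))\PP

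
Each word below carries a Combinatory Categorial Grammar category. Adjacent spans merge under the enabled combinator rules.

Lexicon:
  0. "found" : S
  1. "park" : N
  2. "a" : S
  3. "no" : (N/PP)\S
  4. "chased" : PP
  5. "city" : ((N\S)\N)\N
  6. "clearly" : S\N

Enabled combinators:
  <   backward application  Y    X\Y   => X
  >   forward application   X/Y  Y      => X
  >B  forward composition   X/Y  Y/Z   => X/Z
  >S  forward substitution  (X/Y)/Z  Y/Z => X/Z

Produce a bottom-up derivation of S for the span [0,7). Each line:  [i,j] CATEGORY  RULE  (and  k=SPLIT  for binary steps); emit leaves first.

[0,7] S   <
  [0,6] N   <
    [0,1] "found" : S
    [1,6] N\S   <
      [1,2] "park" : N
      [2,6] (N\S)\N   <
        [2,5] N   >
          [2,4] N/PP   <
            [2,3] "a" : S
            [3,4] "no" : (N/PP)\S
          [4,5] "chased" : PP
        [5,6] "city" : ((N\S)\N)\N
  [6,7] "clearly" : S\N

[0,1] S  lex  "found"
[1,2] N  lex  "park"
[2,3] S  lex  "a"
[3,4] (N/PP)\S  lex  "no"
[2,4] N/PP  <  k=3
[4,5] PP  lex  "chased"
[2,5] N  >  k=4
[5,6] ((N\S)\N)\N  lex  "city"
[2,6] (N\S)\N  <  k=5
[1,6] N\S  <  k=2
[0,6] N  <  k=1
[6,7] S\N  lex  "clearly"
[0,7] S  <  k=6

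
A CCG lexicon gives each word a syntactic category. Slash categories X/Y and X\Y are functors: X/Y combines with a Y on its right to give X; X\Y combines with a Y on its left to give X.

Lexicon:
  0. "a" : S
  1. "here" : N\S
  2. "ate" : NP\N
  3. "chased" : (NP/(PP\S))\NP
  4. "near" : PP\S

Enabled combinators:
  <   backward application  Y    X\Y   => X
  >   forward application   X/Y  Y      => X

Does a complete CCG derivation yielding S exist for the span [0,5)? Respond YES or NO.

S N\S NP\N (NP/(PP\S))\NP PP\S
CKY chart[0,5] = {NP}; S ∉ chart

NO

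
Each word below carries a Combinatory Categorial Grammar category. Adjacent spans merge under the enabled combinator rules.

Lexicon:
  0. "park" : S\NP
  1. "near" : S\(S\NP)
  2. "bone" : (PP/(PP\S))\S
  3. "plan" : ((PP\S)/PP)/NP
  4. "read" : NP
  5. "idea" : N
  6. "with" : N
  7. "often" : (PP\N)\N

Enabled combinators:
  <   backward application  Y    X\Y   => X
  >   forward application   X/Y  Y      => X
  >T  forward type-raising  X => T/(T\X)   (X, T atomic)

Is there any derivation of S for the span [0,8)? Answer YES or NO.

S\NP S\(S\NP) (PP/(PP\S))\S ((PP\S)/PP)/NP NP N N (PP\N)\N
CKY chart[0,8] = {N/(N\PP), NP/(NP\PP), PP, PP/(PP\PP), S/(S\PP)}; S ∉ chart

NO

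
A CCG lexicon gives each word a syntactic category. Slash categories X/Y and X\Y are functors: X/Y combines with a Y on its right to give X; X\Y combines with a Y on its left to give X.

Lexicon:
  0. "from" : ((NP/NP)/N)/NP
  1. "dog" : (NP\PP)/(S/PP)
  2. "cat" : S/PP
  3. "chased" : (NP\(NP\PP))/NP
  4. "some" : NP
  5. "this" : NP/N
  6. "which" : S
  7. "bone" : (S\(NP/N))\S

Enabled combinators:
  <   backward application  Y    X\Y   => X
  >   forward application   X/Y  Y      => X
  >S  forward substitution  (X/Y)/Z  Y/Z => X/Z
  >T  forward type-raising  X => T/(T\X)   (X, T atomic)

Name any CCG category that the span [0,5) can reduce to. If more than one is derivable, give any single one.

[0,8] S   <
  [0,6] NP/N   >S
    [0,5] (NP/NP)/N   >
      [0,1] "from" : ((NP/NP)/N)/NP
      [1,5] NP   <
        [1,3] NP\PP   >
          [1,2] "dog" : (NP\PP)/(S/PP)
          [2,3] "cat" : S/PP
        [3,5] NP\(NP\PP)   >
          [3,4] "chased" : (NP\(NP\PP))/NP
          [4,5] "some" : NP
    [5,6] "this" : NP/N
  [6,8] S\(NP/N)   <
    [6,7] "which" : S
    [7,8] "bone" : (S\(NP/N))\S

(NP/NP)/N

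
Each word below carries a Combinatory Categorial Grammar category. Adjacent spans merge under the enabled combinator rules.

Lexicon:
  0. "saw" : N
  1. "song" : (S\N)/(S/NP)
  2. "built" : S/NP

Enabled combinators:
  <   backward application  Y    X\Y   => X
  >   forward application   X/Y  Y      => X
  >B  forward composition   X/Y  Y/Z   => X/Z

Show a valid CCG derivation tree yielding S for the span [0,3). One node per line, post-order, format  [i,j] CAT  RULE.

[0,3] S   <
  [0,1] "saw" : N
  [1,3] S\N   >
    [1,2] "song" : (S\N)/(S/NP)
    [2,3] "built" : S/NP

[0,1] N  lex  "saw"
[1,2] (S\N)/(S/NP)  lex  "song"
[2,3] S/NP  lex  "built"
[1,3] S\N  >  k=2
[0,3] S  <  k=1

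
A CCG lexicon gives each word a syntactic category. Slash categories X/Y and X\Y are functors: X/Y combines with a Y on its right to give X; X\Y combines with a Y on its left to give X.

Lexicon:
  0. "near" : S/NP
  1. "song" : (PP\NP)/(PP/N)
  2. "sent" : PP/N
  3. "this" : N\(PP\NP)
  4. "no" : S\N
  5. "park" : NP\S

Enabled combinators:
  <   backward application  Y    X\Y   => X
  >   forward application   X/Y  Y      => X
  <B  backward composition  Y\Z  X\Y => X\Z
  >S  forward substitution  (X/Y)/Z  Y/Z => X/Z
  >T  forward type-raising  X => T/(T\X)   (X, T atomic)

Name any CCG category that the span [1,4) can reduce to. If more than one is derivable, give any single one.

[0,6] S   >
  [0,1] "near" : S/NP
  [1,6] NP   <
    [1,4] N   <
      [1,3] PP\NP   >
        [1,2] "song" : (PP\NP)/(PP/N)
        [2,3] "sent" : PP/N
      [3,4] "this" : N\(PP\NP)
    [4,6] NP\N   <B
      [4,5] "no" : S\N
      [5,6] "park" : NP\S

N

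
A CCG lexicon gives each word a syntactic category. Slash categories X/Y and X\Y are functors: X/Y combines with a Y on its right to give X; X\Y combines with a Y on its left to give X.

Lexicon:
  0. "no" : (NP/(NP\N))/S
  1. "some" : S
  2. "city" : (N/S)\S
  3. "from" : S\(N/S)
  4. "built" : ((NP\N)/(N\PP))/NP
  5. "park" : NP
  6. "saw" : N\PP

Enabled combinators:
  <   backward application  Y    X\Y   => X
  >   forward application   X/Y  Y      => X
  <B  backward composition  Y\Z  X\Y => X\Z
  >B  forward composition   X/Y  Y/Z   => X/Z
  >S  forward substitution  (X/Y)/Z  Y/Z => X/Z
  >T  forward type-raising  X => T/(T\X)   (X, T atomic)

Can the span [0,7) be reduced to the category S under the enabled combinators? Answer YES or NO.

(NP/(NP\N))/S S (N/S)\S S\(N/S) ((NP\N)/(N\PP))/NP NP N\PP
CKY chart[0,7] = {N/(N\NP), NP, NP/(NP\NP), PP/(PP\NP), S/(S\NP)}; S ∉ chart

NO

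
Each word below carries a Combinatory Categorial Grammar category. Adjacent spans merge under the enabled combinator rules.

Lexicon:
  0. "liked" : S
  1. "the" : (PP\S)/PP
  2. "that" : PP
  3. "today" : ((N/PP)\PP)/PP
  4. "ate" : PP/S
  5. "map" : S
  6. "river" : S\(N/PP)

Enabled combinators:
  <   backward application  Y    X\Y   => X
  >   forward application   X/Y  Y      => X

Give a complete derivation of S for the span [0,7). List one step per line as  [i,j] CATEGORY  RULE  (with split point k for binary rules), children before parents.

[0,1] S  lex  "liked"
[1,2] (PP\S)/PP  lex  "the"
[2,3] PP  lex  "that"
[1,3] PP\S  >  k=2
[0,3] PP  <  k=1
[3,4] ((N/PP)\PP)/PP  lex  "today"
[4,5] PP/S  lex  "ate"
[5,6] S  lex  "map"
[4,6] PP  >  k=5
[3,6] (N/PP)\PP  >  k=4
[0,6] N/PP  <  k=3
[6,7] S\(N/PP)  lex  "river"
[0,7] S  <  k=6

[0,7] S   <
  [0,6] N/PP   <
    [0,3] PP   <
      [0,1] "liked" : S
      [1,3] PP\S   >
        [1,2] "the" : (PP\S)/PP
        [2,3] "that" : PP
    [3,6] (N/PP)\PP   >
      [3,4] "today" : ((N/PP)\PP)/PP
      [4,6] PP   >
        [4,5] "ate" : PP/S
        [5,6] "map" : S
  [6,7] "river" : S\(N/PP)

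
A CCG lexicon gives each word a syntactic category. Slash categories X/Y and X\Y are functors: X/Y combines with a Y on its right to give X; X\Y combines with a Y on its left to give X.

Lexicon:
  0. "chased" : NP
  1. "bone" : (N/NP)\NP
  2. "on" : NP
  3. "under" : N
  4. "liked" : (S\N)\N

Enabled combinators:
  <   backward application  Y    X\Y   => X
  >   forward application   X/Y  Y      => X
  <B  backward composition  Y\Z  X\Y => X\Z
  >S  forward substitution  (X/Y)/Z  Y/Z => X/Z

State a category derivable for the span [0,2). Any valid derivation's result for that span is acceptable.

N/NP

[0,5] S   <
  [0,3] N   >
    [0,2] N/NP   <
      [0,1] "chased" : NP
      [1,2] "bone" : (N/NP)\NP
    [2,3] "on" : NP
  [3,5] S\N   <
    [3,4] "under" : N
    [4,5] "liked" : (S\N)\N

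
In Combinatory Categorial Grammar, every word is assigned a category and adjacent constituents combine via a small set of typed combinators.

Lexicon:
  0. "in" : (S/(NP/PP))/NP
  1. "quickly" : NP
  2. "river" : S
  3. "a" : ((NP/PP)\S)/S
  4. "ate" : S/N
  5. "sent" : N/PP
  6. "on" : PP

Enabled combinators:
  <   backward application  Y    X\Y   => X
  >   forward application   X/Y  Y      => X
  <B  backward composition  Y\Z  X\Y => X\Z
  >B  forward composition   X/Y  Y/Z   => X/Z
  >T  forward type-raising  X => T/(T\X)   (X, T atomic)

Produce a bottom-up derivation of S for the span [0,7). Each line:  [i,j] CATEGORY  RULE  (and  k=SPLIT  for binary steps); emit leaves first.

[0,1] (S/(NP/PP))/NP  lex  "in"
[1,2] NP  lex  "quickly"
[0,2] S/(NP/PP)  >  k=1
[2,3] S  lex  "river"
[3,4] ((NP/PP)\S)/S  lex  "a"
[4,5] S/N  lex  "ate"
[5,6] N/PP  lex  "sent"
[4,6] S/PP  >B  k=5
[6,7] PP  lex  "on"
[4,7] S  >  k=6
[3,7] (NP/PP)\S  >  k=4
[2,7] NP/PP  <  k=3
[0,7] S  >  k=2

[0,7] S   >
  [0,2] S/(NP/PP)   >
    [0,1] "in" : (S/(NP/PP))/NP
    [1,2] "quickly" : NP
  [2,7] NP/PP   <
    [2,3] "river" : S
    [3,7] (NP/PP)\S   >
      [3,4] "a" : ((NP/PP)\S)/S
      [4,7] S   >
        [4,6] S/PP   >B
          [4,5] "ate" : S/N
          [5,6] "sent" : N/PP
        [6,7] "on" : PP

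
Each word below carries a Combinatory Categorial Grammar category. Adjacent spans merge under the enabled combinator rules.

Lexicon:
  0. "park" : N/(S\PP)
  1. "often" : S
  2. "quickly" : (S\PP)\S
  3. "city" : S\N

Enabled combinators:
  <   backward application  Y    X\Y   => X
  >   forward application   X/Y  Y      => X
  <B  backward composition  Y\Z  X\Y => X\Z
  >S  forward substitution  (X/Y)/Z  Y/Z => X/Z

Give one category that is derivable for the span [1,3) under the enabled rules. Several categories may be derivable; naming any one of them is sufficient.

S\PP

[0,4] S   <
  [0,3] N   >
    [0,1] "park" : N/(S\PP)
    [1,3] S\PP   <
      [1,2] "often" : S
      [2,3] "quickly" : (S\PP)\S
  [3,4] "city" : S\N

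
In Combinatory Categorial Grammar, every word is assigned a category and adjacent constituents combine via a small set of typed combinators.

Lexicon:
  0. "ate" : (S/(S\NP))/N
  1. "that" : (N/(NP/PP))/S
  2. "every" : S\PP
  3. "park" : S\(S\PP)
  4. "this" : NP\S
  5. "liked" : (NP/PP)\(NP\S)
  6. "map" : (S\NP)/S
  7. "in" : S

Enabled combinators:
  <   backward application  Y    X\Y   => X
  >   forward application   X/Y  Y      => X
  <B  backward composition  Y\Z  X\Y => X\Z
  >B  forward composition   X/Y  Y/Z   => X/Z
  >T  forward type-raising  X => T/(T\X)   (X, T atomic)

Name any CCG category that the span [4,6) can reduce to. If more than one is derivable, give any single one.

NP/PP

[0,8] S   >
  [0,6] S/(S\NP)   >
    [0,1] "ate" : (S/(S\NP))/N
    [1,6] N   >
      [1,4] N/(NP/PP)   >
        [1,2] "that" : (N/(NP/PP))/S
        [2,4] S   <
          [2,3] "every" : S\PP
          [3,4] "park" : S\(S\PP)
      [4,6] NP/PP   <
        [4,5] "this" : NP\S
        [5,6] "liked" : (NP/PP)\(NP\S)
  [6,8] S\NP   >
    [6,7] "map" : (S\NP)/S
    [7,8] "in" : S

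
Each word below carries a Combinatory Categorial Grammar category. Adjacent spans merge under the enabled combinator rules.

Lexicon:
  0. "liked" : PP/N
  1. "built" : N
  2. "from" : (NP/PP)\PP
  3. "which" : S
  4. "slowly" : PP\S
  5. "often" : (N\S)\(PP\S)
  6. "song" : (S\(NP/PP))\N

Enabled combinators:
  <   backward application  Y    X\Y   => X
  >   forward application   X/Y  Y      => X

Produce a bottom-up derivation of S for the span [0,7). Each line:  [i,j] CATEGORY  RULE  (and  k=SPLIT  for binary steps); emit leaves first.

[0,7] S   <
  [0,3] NP/PP   <
    [0,2] PP   >
      [0,1] "liked" : PP/N
      [1,2] "built" : N
    [2,3] "from" : (NP/PP)\PP
  [3,7] S\(NP/PP)   <
    [3,6] N   <
      [3,4] "which" : S
      [4,6] N\S   <
        [4,5] "slowly" : PP\S
        [5,6] "often" : (N\S)\(PP\S)
    [6,7] "song" : (S\(NP/PP))\N

[0,1] PP/N  lex  "liked"
[1,2] N  lex  "built"
[0,2] PP  >  k=1
[2,3] (NP/PP)\PP  lex  "from"
[0,3] NP/PP  <  k=2
[3,4] S  lex  "which"
[4,5] PP\S  lex  "slowly"
[5,6] (N\S)\(PP\S)  lex  "often"
[4,6] N\S  <  k=5
[3,6] N  <  k=4
[6,7] (S\(NP/PP))\N  lex  "song"
[3,7] S\(NP/PP)  <  k=6
[0,7] S  <  k=3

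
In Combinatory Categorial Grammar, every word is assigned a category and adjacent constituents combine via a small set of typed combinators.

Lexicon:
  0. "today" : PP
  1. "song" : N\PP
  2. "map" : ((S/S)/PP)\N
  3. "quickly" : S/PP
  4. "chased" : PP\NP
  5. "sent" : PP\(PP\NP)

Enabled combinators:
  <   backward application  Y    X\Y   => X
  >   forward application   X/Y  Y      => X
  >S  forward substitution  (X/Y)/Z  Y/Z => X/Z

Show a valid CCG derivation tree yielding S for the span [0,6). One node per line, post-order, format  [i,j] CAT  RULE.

[0,1] PP  lex  "today"
[1,2] N\PP  lex  "song"
[0,2] N  <  k=1
[2,3] ((S/S)/PP)\N  lex  "map"
[0,3] (S/S)/PP  <  k=2
[3,4] S/PP  lex  "quickly"
[0,4] S/PP  >S  k=3
[4,5] PP\NP  lex  "chased"
[5,6] PP\(PP\NP)  lex  "sent"
[4,6] PP  <  k=5
[0,6] S  >  k=4

[0,6] S   >
  [0,4] S/PP   >S
    [0,3] (S/S)/PP   <
      [0,2] N   <
        [0,1] "today" : PP
        [1,2] "song" : N\PP
      [2,3] "map" : ((S/S)/PP)\N
    [3,4] "quickly" : S/PP
  [4,6] PP   <
    [4,5] "chased" : PP\NP
    [5,6] "sent" : PP\(PP\NP)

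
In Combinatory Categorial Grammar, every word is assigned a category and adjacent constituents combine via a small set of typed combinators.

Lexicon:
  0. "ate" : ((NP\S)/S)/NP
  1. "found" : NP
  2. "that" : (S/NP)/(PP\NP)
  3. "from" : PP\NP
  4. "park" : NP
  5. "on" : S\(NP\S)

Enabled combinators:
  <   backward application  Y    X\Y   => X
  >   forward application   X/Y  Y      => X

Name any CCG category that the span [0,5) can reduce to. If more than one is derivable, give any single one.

[0,6] S   <
  [0,5] NP\S   >
    [0,2] (NP\S)/S   >
      [0,1] "ate" : ((NP\S)/S)/NP
      [1,2] "found" : NP
    [2,5] S   >
      [2,4] S/NP   >
        [2,3] "that" : (S/NP)/(PP\NP)
        [3,4] "from" : PP\NP
      [4,5] "park" : NP
  [5,6] "on" : S\(NP\S)

NP\S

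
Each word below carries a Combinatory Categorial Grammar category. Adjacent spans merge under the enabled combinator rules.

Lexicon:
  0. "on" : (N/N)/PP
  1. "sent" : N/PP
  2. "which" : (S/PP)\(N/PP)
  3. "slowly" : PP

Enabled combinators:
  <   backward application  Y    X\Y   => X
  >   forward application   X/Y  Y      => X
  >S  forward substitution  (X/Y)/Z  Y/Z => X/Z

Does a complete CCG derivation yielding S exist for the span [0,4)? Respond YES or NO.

YES

[0,4] S   >
  [0,3] S/PP   <
    [0,2] N/PP   >S
      [0,1] "on" : (N/N)/PP
      [1,2] "sent" : N/PP
    [2,3] "which" : (S/PP)\(N/PP)
  [3,4] "slowly" : PP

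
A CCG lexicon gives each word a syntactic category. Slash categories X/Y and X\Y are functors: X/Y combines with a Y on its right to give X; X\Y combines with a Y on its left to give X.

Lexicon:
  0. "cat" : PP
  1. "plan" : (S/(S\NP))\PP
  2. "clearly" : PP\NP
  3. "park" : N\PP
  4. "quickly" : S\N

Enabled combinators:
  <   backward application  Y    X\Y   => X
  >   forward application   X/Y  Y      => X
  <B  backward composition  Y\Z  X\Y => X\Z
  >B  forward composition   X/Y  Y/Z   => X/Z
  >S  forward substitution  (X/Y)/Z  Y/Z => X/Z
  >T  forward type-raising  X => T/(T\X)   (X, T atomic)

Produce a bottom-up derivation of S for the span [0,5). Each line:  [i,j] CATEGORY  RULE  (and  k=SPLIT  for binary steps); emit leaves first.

[0,1] PP  lex  "cat"
[1,2] (S/(S\NP))\PP  lex  "plan"
[0,2] S/(S\NP)  <  k=1
[2,3] PP\NP  lex  "clearly"
[3,4] N\PP  lex  "park"
[4,5] S\N  lex  "quickly"
[3,5] S\PP  <B  k=4
[2,5] S\NP  <B  k=3
[0,5] S  >  k=2

[0,5] S   >
  [0,2] S/(S\NP)   <
    [0,1] "cat" : PP
    [1,2] "plan" : (S/(S\NP))\PP
  [2,5] S\NP   <B
    [2,3] "clearly" : PP\NP
    [3,5] S\PP   <B
      [3,4] "park" : N\PP
      [4,5] "quickly" : S\N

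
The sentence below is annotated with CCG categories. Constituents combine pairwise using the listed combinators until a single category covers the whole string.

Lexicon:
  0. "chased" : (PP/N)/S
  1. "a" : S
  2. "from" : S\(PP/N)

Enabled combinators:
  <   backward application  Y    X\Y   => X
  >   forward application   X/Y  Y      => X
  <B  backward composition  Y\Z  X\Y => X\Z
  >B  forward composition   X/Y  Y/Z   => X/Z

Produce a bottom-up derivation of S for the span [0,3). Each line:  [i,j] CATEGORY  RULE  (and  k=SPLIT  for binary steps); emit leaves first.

[0,1] (PP/N)/S  lex  "chased"
[1,2] S  lex  "a"
[0,2] PP/N  >  k=1
[2,3] S\(PP/N)  lex  "from"
[0,3] S  <  k=2

[0,3] S   <
  [0,2] PP/N   >
    [0,1] "chased" : (PP/N)/S
    [1,2] "a" : S
  [2,3] "from" : S\(PP/N)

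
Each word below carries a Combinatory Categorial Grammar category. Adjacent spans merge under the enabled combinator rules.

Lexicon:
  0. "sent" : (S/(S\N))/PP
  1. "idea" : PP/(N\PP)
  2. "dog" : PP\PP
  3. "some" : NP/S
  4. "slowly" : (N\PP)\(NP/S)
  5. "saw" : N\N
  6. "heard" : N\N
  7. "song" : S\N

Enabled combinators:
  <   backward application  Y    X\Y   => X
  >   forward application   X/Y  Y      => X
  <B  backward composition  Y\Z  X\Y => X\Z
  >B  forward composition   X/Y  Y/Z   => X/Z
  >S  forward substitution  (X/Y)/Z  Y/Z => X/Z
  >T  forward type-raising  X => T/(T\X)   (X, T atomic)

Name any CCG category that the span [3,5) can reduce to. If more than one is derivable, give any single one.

[0,8] S   >
  [0,5] S/(S\N)   >
    [0,1] "sent" : (S/(S\N))/PP
    [1,5] PP   >
      [1,2] "idea" : PP/(N\PP)
      [2,5] N\PP   <B
        [2,3] "dog" : PP\PP
        [3,5] N\PP   <
          [3,4] "some" : NP/S
          [4,5] "slowly" : (N\PP)\(NP/S)
  [5,8] S\N   <B
    [5,6] "saw" : N\N
    [6,8] S\N   <B
      [6,7] "heard" : N\N
      [7,8] "song" : S\N

N\PP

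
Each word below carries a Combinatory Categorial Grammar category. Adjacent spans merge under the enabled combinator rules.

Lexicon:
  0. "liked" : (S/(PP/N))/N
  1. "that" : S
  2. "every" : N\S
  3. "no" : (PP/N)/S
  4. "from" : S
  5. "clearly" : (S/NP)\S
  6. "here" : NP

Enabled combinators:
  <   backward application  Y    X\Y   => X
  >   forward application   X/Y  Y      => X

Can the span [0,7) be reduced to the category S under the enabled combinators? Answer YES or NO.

YES

[0,7] S   >
  [0,6] S/NP   <
    [0,5] S   >
      [0,3] S/(PP/N)   >
        [0,1] "liked" : (S/(PP/N))/N
        [1,3] N   <
          [1,2] "that" : S
          [2,3] "every" : N\S
      [3,5] PP/N   >
        [3,4] "no" : (PP/N)/S
        [4,5] "from" : S
    [5,6] "clearly" : (S/NP)\S
  [6,7] "here" : NP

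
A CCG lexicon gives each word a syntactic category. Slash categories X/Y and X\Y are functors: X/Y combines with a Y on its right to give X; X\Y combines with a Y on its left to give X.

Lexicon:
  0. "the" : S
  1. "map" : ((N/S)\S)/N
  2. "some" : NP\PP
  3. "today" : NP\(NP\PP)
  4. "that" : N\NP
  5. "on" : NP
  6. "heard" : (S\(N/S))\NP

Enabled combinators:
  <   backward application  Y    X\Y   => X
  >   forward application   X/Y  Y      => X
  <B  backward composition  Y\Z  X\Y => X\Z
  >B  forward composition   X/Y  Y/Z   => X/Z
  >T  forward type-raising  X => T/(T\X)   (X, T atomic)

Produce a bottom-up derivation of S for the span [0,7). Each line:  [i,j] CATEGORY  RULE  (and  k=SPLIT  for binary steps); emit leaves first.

[0,1] S  lex  "the"
[1,2] ((N/S)\S)/N  lex  "map"
[2,3] NP\PP  lex  "some"
[3,4] NP\(NP\PP)  lex  "today"
[2,4] NP  <  k=3
[4,5] N\NP  lex  "that"
[2,5] N  <  k=4
[1,5] (N/S)\S  >  k=2
[0,5] N/S  <  k=1
[5,6] NP  lex  "on"
[6,7] (S\(N/S))\NP  lex  "heard"
[5,7] S\(N/S)  <  k=6
[0,7] S  <  k=5

[0,7] S   <
  [0,5] N/S   <
    [0,1] "the" : S
    [1,5] (N/S)\S   >
      [1,2] "map" : ((N/S)\S)/N
      [2,5] N   <
        [2,4] NP   <
          [2,3] "some" : NP\PP
          [3,4] "today" : NP\(NP\PP)
        [4,5] "that" : N\NP
  [5,7] S\(N/S)   <
    [5,6] "on" : NP
    [6,7] "heard" : (S\(N/S))\NP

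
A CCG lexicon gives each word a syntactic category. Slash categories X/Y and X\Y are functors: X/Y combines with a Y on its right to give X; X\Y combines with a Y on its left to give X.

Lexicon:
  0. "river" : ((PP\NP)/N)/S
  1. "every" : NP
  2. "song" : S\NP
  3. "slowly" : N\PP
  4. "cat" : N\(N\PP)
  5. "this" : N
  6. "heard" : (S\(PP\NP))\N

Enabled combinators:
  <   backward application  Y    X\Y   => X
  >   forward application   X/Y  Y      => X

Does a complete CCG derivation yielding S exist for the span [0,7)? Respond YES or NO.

YES

[0,7] S   <
  [0,5] PP\NP   >
    [0,3] (PP\NP)/N   >
      [0,1] "river" : ((PP\NP)/N)/S
      [1,3] S   <
        [1,2] "every" : NP
        [2,3] "song" : S\NP
    [3,5] N   <
      [3,4] "slowly" : N\PP
      [4,5] "cat" : N\(N\PP)
  [5,7] S\(PP\NP)   <
    [5,6] "this" : N
    [6,7] "heard" : (S\(PP\NP))\N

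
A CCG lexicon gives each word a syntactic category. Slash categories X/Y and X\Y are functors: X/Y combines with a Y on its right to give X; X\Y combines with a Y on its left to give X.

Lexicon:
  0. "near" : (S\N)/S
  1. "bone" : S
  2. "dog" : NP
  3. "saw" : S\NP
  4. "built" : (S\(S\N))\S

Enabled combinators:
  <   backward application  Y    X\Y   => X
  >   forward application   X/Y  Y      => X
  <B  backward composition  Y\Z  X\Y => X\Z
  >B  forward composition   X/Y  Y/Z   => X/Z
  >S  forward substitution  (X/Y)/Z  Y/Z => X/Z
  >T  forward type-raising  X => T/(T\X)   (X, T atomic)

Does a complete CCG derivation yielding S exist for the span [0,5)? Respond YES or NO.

[0,5] S   <
  [0,2] S\N   >
    [0,1] "near" : (S\N)/S
    [1,2] "bone" : S
  [2,5] S\(S\N)   <
    [2,4] S   >
      [2,3] S/(S\NP)   >T
        [2,3] "dog" : NP
      [3,4] "saw" : S\NP
    [4,5] "built" : (S\(S\N))\S

YES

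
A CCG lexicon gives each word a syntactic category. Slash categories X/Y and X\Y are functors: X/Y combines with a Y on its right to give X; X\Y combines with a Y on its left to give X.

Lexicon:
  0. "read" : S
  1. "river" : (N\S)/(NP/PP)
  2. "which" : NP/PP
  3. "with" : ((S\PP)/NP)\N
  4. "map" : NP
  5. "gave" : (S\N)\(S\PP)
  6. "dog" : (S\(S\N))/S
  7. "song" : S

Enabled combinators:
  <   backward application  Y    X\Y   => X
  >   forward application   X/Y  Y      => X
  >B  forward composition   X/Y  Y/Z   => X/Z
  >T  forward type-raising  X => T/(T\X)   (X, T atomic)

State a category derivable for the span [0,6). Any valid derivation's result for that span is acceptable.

[0,8] S   <
  [0,6] S\N   <
    [0,5] S\PP   >
      [0,4] (S\PP)/NP   <
        [0,3] N   >
          [0,1] N/(N\S)   >T
            [0,1] "read" : S
          [1,3] N\S   >
            [1,2] "river" : (N\S)/(NP/PP)
            [2,3] "which" : NP/PP
        [3,4] "with" : ((S\PP)/NP)\N
      [4,5] "map" : NP
    [5,6] "gave" : (S\N)\(S\PP)
  [6,8] S\(S\N)   >
    [6,7] "dog" : (S\(S\N))/S
    [7,8] "song" : S

S\N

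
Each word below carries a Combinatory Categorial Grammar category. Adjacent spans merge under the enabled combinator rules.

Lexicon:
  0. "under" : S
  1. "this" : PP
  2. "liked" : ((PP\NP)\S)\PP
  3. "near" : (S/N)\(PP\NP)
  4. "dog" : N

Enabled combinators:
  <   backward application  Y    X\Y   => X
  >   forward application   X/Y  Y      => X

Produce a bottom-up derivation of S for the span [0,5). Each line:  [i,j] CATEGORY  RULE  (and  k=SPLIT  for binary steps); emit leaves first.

[0,5] S   >
  [0,4] S/N   <
    [0,3] PP\NP   <
      [0,1] "under" : S
      [1,3] (PP\NP)\S   <
        [1,2] "this" : PP
        [2,3] "liked" : ((PP\NP)\S)\PP
    [3,4] "near" : (S/N)\(PP\NP)
  [4,5] "dog" : N

[0,1] S  lex  "under"
[1,2] PP  lex  "this"
[2,3] ((PP\NP)\S)\PP  lex  "liked"
[1,3] (PP\NP)\S  <  k=2
[0,3] PP\NP  <  k=1
[3,4] (S/N)\(PP\NP)  lex  "near"
[0,4] S/N  <  k=3
[4,5] N  lex  "dog"
[0,5] S  >  k=4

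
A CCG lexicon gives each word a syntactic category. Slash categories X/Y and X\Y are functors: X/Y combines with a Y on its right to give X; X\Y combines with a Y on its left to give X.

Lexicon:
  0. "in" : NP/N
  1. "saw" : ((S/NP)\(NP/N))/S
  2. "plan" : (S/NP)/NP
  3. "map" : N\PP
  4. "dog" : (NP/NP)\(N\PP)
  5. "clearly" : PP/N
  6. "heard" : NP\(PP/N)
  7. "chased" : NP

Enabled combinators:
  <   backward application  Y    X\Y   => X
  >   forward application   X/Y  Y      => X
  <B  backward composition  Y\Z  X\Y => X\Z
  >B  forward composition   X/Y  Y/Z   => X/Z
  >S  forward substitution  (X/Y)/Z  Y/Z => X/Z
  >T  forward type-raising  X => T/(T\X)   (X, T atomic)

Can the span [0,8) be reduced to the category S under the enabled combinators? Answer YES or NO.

[0,8] S   >
  [0,7] S/NP   <
    [0,1] "in" : NP/N
    [1,7] (S/NP)\(NP/N)   >
      [1,2] "saw" : ((S/NP)\(NP/N))/S
      [2,7] S   >
        [2,5] S/NP   >S
          [2,3] "plan" : (S/NP)/NP
          [3,5] NP/NP   <
            [3,4] "map" : N\PP
            [4,5] "dog" : (NP/NP)\(N\PP)
        [5,7] NP   <
          [5,6] "clearly" : PP/N
          [6,7] "heard" : NP\(PP/N)
  [7,8] "chased" : NP

YES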